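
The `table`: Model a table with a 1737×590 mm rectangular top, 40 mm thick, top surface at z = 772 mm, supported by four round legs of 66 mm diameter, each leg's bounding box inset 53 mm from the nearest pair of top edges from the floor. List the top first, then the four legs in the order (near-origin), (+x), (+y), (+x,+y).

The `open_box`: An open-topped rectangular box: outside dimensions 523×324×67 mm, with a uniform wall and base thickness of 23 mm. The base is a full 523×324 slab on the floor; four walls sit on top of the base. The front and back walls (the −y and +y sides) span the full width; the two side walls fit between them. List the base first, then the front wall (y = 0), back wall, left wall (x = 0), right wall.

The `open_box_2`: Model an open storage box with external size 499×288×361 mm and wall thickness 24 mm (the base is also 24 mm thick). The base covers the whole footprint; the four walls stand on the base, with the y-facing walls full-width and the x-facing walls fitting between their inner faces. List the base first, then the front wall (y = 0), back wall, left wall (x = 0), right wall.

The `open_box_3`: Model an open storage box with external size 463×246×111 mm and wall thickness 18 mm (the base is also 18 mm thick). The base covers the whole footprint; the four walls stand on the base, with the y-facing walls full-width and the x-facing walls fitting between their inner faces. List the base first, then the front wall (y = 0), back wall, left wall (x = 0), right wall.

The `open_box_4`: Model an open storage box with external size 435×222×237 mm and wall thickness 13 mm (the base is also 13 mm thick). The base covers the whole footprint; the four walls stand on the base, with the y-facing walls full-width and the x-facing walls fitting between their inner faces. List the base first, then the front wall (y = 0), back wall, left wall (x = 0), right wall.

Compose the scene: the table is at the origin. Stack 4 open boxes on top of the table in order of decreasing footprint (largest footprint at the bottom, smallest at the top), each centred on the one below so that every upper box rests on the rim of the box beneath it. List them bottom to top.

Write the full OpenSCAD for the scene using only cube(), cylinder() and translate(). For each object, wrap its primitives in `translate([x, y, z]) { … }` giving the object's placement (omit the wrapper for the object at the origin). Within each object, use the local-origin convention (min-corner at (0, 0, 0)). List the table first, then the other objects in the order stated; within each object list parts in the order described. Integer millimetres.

translate([0, 0, 732]) cube([1737, 590, 40]);
translate([86, 86, 0]) cylinder(h = 732, r = 33);
translate([1651, 86, 0]) cylinder(h = 732, r = 33);
translate([86, 504, 0]) cylinder(h = 732, r = 33);
translate([1651, 504, 0]) cylinder(h = 732, r = 33);
translate([607, 133, 772]) {
  cube([523, 324, 23]);
  translate([0, 0, 23]) cube([523, 23, 44]);
  translate([0, 301, 23]) cube([523, 23, 44]);
  translate([0, 23, 23]) cube([23, 278, 44]);
  translate([500, 23, 23]) cube([23, 278, 44]);
}
translate([619, 151, 839]) {
  cube([499, 288, 24]);
  translate([0, 0, 24]) cube([499, 24, 337]);
  translate([0, 264, 24]) cube([499, 24, 337]);
  translate([0, 24, 24]) cube([24, 240, 337]);
  translate([475, 24, 24]) cube([24, 240, 337]);
}
translate([637, 172, 1200]) {
  cube([463, 246, 18]);
  translate([0, 0, 18]) cube([463, 18, 93]);
  translate([0, 228, 18]) cube([463, 18, 93]);
  translate([0, 18, 18]) cube([18, 210, 93]);
  translate([445, 18, 18]) cube([18, 210, 93]);
}
translate([651, 184, 1311]) {
  cube([435, 222, 13]);
  translate([0, 0, 13]) cube([435, 13, 224]);
  translate([0, 209, 13]) cube([435, 13, 224]);
  translate([0, 13, 13]) cube([13, 196, 224]);
  translate([422, 13, 13]) cube([13, 196, 224]);
}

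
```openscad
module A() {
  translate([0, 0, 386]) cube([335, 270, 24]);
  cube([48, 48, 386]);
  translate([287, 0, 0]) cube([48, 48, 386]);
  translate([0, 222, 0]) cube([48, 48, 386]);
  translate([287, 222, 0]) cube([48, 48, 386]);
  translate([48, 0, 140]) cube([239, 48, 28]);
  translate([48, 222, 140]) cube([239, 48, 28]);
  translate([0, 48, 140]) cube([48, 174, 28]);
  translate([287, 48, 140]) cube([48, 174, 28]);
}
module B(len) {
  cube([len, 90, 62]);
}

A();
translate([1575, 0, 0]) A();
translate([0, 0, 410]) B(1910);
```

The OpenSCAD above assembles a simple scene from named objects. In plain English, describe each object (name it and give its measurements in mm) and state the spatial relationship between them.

A is a four-legged stool. The seat is a 335×270×24 mm slab whose top surface is at z = 410 mm; four square legs, each 48×48 mm in cross-section, run from the floor (z = 0) to the underside of the seat, each flush with a corner of the seat. Four stretchers, 48 mm wide and 28 mm tall, connect adjacent legs with their undersides at z = 140 mm, each running between the inner faces of the legs it joins and aligned with the legs' outer faces on the other axis.

B is a rectangular beam 1910 mm long (x), 90 mm deep (y), 62 mm thick (z).

The beam spans the tops of two stools placed 1240 mm apart, resting at z = 410 mm.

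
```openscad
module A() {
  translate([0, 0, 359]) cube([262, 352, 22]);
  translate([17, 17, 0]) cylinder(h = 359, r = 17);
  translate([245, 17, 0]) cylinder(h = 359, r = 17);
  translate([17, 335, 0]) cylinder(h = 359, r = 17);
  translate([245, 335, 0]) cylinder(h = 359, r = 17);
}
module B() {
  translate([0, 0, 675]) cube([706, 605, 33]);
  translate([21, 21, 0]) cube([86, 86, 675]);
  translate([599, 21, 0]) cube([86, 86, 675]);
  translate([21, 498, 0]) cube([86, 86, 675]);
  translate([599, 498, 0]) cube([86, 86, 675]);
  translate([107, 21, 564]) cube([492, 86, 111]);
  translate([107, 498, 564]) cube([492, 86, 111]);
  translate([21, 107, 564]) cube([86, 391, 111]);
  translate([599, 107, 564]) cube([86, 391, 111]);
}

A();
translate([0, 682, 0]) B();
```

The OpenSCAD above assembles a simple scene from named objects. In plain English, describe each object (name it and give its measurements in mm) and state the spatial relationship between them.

A is a simple wooden stool: a rectangular seat 262 mm (x) by 352 mm (y), 22 mm thick, top face at z = 381 mm, on four round legs, each 34 mm in diameter. The legs rest on z = 0, each leg's axis is inset half a diameter from the nearest pair of seat edges (so the leg's bounding box is flush with the corner).

B is a table: top 706 mm (x) × 605 mm (y), 33 mm thick, upper face at z = 708 mm, on four 86×86 mm square legs, each inset 21 mm from the nearest pair of top edges, running from z = 0 to the bottom of the top. Four apron rails, 86 mm thick and 111 mm tall, run between adjacent legs with their top edges flush with the underside of the top and their outer faces flush with the legs' outer faces.

The table is on the floor beside the stool on its +y side.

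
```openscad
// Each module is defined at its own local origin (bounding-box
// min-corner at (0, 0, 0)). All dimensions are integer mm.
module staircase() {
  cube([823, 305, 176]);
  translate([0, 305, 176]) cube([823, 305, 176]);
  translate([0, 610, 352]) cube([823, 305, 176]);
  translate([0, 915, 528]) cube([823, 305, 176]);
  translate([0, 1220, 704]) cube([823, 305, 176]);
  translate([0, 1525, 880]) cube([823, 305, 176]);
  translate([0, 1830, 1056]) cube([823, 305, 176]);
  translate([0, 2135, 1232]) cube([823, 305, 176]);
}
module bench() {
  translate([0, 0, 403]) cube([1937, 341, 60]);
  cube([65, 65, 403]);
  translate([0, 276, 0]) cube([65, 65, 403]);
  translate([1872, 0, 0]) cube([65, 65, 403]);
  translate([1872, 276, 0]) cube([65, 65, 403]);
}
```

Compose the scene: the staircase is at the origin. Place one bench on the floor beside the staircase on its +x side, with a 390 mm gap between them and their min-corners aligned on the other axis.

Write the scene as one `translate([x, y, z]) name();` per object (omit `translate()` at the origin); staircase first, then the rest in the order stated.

staircase();
translate([1213, 0, 0]) bench();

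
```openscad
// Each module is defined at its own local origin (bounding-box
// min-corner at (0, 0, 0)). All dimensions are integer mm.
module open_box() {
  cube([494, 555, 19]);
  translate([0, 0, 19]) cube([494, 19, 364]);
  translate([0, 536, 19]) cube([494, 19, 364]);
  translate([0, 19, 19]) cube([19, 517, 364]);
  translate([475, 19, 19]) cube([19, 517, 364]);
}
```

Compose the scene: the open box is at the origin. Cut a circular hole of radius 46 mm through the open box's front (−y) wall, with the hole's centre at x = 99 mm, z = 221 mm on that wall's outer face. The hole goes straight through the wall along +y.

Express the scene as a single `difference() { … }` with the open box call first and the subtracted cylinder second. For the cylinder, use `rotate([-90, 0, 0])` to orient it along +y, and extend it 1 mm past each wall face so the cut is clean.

difference() {
  open_box();
  translate([99, -1, 221]) rotate([-90, 0, 0]) cylinder(h = 21, r = 46);
}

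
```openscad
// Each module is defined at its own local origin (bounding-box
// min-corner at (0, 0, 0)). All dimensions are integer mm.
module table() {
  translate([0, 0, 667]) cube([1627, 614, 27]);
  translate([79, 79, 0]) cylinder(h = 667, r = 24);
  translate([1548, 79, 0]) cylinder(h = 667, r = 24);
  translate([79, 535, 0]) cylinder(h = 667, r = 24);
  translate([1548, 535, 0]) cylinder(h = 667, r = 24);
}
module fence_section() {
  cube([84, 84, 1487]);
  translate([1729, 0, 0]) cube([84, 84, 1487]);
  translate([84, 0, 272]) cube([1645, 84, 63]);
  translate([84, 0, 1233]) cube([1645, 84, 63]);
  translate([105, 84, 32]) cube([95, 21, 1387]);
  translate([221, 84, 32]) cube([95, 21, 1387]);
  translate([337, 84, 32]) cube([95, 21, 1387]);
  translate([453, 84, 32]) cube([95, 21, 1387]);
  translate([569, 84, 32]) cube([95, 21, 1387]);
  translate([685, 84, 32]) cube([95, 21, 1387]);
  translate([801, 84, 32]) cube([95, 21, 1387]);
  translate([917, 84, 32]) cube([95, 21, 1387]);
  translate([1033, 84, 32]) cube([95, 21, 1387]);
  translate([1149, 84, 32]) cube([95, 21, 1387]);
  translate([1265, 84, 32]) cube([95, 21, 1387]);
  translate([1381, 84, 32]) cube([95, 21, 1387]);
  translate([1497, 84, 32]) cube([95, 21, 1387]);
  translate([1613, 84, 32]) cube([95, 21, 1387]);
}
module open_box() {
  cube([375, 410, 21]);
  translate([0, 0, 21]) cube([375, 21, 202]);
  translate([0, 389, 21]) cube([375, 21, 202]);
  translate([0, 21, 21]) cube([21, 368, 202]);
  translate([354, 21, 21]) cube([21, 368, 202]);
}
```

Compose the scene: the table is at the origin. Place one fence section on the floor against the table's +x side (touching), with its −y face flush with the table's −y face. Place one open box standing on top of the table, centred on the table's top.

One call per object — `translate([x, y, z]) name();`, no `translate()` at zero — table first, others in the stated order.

table();
translate([1627, 0, 0]) fence_section();
translate([626, 102, 694]) open_box();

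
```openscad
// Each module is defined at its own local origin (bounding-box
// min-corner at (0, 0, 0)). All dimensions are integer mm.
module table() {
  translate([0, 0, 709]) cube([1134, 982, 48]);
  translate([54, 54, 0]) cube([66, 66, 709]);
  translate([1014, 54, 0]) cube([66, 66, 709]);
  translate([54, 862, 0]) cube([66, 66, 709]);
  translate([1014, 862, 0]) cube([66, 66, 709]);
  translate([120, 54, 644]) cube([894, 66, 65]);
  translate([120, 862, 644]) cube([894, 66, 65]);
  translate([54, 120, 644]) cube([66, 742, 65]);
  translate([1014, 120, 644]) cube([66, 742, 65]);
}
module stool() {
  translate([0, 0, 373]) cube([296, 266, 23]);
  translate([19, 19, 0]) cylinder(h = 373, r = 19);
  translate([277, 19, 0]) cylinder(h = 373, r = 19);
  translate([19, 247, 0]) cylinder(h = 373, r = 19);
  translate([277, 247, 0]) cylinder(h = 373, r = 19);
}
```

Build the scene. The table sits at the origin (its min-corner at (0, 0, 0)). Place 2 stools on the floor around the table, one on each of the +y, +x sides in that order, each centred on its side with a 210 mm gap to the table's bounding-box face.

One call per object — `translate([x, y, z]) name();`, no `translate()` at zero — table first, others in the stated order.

table();
translate([419, 1192, 0]) stool();
translate([1344, 358, 0]) stool();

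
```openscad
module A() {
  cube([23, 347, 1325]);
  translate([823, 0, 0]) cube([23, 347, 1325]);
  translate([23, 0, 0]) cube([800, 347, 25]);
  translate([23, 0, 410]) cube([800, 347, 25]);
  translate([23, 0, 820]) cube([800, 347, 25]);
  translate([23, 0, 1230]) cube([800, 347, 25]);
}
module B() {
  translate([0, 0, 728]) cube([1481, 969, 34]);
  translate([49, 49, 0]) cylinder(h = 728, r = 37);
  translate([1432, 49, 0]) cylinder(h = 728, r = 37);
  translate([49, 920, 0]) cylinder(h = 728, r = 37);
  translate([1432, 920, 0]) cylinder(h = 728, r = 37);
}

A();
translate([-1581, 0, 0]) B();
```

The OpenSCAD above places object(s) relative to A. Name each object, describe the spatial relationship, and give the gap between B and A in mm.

The table's nearest face is 100 mm from the bookshelf's −x face.

A is a bookshelf. B is a table. The table is on the floor beside the bookshelf on its −x side. The gap between the table and the bookshelf is 100 mm.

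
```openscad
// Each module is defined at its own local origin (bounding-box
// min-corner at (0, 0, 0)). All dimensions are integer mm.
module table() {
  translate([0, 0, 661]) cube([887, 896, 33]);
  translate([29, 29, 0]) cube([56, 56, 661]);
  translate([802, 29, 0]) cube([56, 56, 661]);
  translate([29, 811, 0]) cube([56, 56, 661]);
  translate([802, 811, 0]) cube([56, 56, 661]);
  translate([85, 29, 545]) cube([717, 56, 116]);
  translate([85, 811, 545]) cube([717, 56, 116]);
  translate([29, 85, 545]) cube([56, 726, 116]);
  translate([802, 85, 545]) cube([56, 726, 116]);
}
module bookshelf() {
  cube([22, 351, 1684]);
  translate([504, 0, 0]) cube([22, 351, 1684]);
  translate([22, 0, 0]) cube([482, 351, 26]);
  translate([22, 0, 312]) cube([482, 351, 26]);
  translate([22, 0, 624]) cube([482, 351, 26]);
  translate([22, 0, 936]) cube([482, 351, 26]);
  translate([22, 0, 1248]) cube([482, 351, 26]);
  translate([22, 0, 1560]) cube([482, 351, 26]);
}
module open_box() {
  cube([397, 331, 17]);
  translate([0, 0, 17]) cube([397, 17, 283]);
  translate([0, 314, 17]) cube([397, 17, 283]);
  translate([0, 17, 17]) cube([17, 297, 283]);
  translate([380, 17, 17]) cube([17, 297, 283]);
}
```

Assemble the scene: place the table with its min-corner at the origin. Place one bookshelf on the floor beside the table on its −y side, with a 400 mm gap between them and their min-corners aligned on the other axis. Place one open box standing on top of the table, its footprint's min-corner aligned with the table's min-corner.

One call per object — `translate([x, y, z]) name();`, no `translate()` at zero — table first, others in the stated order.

table();
translate([0, -751, 0]) bookshelf();
translate([0, 0, 694]) open_box();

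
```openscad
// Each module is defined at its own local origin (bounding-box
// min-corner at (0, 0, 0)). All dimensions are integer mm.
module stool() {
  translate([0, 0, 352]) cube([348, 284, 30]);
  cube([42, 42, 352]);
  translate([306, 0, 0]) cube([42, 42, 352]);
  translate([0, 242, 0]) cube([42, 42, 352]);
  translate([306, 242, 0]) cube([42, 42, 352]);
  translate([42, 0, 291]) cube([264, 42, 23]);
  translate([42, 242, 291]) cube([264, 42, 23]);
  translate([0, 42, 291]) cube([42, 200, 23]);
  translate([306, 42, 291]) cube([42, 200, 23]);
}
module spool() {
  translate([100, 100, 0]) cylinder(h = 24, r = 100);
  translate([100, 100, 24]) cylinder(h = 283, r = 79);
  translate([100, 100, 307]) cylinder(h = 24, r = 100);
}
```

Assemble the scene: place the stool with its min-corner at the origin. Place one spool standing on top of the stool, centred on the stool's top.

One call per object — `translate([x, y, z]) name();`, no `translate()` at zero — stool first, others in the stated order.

stool();
translate([74, 42, 382]) spool();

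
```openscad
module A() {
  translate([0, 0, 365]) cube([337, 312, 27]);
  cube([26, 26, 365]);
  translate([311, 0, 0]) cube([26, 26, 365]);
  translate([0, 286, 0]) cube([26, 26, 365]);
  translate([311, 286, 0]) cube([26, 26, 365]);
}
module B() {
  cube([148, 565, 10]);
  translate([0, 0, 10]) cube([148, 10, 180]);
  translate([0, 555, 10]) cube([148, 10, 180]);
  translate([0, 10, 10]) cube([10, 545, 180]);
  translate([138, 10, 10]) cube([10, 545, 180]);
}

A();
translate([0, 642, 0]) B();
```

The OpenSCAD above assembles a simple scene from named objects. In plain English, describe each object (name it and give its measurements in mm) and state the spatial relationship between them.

A is a four-legged stool. The seat is 337×312 mm, 27 mm thick, top at z = 392 mm. It stands on four square legs, each 26×26 mm in cross-section, from z = 0 to the seat underside, each flush with a corner of the seat.

B is an open storage box with external size 148×565×190 mm and wall thickness 10 mm (the base is also 10 mm thick). The base covers the whole footprint; the four walls stand on the base, with the y-facing walls full-width and the x-facing walls fitting between their inner faces.

The open box is on the floor beside the stool on its +y side.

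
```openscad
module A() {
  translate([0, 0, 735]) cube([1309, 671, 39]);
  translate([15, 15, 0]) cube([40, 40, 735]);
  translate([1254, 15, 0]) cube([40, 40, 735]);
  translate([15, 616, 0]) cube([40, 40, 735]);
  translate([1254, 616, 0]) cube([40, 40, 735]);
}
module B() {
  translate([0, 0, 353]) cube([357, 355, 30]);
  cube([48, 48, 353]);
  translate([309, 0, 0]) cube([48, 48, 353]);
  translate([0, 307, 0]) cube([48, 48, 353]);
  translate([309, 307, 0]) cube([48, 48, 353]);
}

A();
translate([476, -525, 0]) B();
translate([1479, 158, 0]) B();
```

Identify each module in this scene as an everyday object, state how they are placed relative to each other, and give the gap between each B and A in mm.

A is a table. B is a stool. Two stools sit around the table at the −y, +x sides. The gap between each stool and the table is 170 mm.

Each stool's nearest face is 170 mm from the table's bounding box.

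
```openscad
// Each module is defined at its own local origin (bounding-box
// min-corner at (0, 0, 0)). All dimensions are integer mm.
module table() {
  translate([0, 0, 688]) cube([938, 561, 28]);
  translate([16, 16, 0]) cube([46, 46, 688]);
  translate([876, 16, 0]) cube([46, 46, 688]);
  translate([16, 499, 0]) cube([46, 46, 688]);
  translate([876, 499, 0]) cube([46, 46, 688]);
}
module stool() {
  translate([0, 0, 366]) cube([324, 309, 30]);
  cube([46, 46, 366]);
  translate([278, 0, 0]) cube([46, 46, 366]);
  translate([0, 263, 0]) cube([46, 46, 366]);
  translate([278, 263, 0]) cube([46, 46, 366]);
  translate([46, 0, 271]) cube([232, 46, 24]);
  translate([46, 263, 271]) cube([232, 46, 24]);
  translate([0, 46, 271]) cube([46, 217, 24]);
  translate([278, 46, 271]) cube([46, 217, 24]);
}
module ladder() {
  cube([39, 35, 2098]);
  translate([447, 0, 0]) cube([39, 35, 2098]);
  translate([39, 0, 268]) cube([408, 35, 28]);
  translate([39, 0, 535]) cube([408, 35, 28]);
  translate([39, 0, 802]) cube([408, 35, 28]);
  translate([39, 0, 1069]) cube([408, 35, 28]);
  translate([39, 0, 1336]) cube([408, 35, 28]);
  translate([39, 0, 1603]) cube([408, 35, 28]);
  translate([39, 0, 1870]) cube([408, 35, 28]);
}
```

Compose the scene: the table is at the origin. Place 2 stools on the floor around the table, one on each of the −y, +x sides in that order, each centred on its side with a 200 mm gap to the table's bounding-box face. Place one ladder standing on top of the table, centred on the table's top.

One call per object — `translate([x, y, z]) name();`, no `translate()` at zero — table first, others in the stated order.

table();
translate([307, -509, 0]) stool();
translate([1138, 126, 0]) stool();
translate([226, 263, 716]) ladder();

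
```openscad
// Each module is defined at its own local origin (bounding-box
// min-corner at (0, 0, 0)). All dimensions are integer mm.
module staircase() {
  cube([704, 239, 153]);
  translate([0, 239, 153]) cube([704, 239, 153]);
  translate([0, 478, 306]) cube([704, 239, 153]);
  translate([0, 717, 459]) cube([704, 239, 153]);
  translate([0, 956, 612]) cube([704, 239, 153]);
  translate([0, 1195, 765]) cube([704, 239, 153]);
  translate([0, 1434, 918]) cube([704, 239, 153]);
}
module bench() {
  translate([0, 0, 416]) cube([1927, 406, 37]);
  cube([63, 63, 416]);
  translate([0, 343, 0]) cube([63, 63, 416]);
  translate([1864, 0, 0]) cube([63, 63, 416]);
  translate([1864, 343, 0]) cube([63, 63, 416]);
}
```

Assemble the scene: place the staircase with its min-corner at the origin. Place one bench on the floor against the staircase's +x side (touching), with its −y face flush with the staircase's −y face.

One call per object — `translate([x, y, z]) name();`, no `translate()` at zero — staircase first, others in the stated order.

staircase();
translate([704, 0, 0]) bench();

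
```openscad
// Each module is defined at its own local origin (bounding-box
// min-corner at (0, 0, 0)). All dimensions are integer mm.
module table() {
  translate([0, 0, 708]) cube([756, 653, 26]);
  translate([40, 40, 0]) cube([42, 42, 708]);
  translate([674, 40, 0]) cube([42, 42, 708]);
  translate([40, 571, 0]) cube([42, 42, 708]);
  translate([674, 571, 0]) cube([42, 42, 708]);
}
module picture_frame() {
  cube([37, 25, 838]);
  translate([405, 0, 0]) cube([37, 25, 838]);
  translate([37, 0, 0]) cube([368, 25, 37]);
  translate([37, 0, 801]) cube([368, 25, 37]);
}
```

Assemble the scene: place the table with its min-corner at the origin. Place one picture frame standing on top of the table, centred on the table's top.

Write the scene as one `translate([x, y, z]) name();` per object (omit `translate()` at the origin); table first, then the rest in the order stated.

table();
translate([157, 314, 734]) picture_frame();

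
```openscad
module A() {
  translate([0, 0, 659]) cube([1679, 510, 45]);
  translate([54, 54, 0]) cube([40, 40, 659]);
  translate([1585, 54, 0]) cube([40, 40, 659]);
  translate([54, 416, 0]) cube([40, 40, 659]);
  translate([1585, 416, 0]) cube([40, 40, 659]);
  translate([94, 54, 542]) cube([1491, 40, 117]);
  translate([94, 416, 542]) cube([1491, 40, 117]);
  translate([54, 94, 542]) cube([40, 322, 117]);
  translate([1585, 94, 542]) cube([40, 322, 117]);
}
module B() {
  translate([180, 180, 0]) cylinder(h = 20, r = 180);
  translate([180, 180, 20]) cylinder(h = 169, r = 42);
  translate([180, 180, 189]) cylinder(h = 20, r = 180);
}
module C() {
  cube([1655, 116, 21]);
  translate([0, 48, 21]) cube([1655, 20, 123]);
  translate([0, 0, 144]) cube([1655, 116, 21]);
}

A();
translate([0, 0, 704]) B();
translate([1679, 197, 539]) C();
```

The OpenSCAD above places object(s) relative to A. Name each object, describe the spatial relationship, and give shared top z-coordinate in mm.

Both tops at z = 704 mm.

A is a table. B is a spool. C is an I-beam. The spool is on top of the table. The I-beam is beside the table with their tops flush at z = 704. The shared top z-coordinate is 704 mm.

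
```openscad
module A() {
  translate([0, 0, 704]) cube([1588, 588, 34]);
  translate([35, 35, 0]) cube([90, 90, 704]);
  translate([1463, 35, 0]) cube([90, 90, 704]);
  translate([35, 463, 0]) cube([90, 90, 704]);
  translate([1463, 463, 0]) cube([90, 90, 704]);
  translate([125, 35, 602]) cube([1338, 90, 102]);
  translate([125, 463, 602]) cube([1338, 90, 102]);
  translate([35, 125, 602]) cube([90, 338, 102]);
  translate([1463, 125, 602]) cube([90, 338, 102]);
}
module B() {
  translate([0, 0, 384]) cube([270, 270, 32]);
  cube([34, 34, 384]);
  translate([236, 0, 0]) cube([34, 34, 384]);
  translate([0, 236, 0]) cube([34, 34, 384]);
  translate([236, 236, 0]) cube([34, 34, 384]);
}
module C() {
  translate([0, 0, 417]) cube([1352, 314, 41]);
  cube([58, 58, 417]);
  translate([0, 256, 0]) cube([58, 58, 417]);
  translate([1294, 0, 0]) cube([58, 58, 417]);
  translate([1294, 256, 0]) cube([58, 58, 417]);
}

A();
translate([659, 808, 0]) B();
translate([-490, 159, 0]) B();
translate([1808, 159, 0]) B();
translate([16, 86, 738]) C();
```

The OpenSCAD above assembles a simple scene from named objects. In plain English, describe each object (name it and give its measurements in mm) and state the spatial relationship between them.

A is a table: top 1588 mm (x) × 588 mm (y), 34 mm thick, upper face at z = 738 mm, on four 90×90 mm square legs, each inset 35 mm from the nearest pair of top edges, running from z = 0 to the bottom of the top. Four apron rails, 90 mm thick and 102 mm tall, run between adjacent legs with their top edges flush with the underside of the top and their outer faces flush with the legs' outer faces.

B is a simple wooden stool: a rectangular seat 270 mm (x) by 270 mm (y), 32 mm thick, top face at z = 416 mm, on four square legs, each 34×34 mm in cross-section. The legs rest on z = 0, each flush with a corner of the seat.

C is a bench: a 1352×314 mm seat slab, 41 mm thick, top at z = 458 mm, on four 58×58 mm square legs flush with the seat corners and standing on z = 0.

Three stools sit around the table at the +y, −x, +x sides. The bench is on top of the table.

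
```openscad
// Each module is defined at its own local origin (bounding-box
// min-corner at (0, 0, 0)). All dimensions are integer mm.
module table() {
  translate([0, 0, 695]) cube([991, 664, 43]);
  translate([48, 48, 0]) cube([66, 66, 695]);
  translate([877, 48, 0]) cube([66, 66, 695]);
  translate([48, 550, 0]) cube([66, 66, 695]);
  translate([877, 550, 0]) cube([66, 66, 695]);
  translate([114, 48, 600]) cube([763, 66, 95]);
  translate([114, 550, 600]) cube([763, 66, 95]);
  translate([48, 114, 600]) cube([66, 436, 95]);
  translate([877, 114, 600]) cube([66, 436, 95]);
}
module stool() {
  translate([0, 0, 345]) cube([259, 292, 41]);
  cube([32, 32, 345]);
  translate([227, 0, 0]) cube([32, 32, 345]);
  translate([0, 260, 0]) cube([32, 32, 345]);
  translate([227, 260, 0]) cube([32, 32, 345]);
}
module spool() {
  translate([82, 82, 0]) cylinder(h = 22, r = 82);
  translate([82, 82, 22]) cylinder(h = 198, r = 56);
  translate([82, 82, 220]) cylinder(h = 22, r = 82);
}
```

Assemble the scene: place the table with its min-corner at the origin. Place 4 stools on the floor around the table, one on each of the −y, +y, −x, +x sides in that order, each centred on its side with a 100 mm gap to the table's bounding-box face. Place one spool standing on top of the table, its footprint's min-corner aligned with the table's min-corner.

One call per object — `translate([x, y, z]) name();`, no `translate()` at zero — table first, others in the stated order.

table();
translate([366, -392, 0]) stool();
translate([366, 764, 0]) stool();
translate([-359, 186, 0]) stool();
translate([1091, 186, 0]) stool();
translate([0, 0, 738]) spool();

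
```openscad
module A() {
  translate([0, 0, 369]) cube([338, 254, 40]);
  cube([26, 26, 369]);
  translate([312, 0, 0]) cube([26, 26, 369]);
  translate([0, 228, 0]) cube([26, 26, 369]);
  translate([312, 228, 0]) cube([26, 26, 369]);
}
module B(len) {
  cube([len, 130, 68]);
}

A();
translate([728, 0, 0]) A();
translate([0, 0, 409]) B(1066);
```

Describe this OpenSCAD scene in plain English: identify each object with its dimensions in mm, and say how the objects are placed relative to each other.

A is a four-legged stool. The seat is a 338×254×40 mm slab whose top surface is at z = 409 mm; four square legs, each 26×26 mm in cross-section, run from the floor (z = 0) to the underside of the seat, each flush with a corner of the seat.

B is a rectangular beam 1066 mm long (x), 130 mm deep (y), 68 mm thick (z).

The beam spans the tops of two stools placed 390 mm apart, resting at z = 409 mm.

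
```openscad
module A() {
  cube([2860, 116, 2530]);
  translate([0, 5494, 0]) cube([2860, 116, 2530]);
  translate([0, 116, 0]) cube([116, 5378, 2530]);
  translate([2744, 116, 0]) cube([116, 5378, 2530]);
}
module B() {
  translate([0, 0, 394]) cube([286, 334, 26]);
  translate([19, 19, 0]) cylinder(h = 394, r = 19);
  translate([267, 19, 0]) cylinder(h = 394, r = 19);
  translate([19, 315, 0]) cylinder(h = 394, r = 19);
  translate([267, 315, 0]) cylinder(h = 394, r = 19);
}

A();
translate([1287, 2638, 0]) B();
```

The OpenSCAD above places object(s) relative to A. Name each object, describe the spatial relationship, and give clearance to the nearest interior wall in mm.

Clearances: x = 1171, y = 2522; minimum 1171 mm.

A is a house frame. B is a stool. The stool sits inside the house frame, centred. The clearance to the nearest interior wall is 1171 mm.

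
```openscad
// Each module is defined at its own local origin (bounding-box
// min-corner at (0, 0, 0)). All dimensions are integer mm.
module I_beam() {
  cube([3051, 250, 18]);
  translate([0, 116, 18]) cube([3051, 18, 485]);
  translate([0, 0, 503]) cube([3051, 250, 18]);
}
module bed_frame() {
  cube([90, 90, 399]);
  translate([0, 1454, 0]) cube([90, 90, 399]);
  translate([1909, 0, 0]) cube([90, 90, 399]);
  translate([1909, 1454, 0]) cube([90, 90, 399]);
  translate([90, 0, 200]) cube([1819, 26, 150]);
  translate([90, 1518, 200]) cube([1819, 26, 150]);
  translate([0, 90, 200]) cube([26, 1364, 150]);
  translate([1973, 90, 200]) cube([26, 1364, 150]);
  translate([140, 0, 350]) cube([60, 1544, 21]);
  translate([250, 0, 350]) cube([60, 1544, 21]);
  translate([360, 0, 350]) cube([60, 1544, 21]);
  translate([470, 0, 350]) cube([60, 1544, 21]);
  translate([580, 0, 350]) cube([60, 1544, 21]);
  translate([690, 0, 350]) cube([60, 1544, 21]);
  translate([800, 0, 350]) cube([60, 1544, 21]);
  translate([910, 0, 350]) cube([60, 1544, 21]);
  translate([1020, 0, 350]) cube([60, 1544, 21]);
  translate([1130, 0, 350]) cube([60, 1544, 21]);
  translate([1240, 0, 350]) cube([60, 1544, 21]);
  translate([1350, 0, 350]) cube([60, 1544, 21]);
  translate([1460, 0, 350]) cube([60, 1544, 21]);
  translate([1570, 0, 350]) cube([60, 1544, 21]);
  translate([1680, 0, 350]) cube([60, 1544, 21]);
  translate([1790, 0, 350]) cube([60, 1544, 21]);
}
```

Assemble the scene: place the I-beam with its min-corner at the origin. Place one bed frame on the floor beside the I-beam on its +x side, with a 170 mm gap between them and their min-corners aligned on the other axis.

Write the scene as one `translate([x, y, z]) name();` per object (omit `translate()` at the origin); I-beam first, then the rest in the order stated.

I_beam();
translate([3221, 0, 0]) bed_frame();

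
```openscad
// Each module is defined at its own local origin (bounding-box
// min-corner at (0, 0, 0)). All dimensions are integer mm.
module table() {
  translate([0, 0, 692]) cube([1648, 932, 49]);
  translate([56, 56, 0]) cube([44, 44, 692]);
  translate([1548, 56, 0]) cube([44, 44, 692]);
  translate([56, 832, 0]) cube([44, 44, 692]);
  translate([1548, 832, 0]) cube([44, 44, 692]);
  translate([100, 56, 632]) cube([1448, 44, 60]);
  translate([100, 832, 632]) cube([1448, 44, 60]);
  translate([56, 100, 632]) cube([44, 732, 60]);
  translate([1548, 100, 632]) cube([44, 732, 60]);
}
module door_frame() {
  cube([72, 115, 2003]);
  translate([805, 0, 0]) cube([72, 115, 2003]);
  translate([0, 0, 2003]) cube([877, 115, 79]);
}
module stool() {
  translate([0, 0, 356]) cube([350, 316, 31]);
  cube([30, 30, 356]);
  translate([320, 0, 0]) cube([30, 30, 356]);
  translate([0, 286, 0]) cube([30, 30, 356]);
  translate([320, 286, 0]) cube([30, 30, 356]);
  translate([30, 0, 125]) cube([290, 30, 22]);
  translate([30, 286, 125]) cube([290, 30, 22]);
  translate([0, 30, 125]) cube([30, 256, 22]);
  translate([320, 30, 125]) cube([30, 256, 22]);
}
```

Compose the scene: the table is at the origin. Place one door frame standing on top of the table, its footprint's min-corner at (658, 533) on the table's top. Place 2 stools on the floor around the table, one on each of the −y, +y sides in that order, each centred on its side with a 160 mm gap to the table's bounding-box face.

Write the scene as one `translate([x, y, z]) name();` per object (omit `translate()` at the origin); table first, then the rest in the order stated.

table();
translate([658, 533, 741]) door_frame();
translate([649, -476, 0]) stool();
translate([649, 1092, 0]) stool();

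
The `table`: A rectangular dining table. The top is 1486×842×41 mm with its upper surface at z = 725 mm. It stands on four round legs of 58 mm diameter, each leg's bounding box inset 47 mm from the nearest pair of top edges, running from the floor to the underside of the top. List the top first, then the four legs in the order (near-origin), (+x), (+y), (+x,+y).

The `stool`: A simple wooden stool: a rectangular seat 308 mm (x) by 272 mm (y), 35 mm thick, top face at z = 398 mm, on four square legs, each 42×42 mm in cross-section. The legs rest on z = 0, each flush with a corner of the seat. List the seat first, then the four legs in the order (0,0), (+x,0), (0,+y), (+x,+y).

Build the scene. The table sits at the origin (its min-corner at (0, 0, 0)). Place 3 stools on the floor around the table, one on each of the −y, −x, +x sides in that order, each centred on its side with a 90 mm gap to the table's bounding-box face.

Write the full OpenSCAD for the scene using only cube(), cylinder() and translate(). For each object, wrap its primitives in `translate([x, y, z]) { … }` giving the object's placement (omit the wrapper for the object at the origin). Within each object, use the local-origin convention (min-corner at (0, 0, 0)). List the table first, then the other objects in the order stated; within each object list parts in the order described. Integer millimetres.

translate([0, 0, 684]) cube([1486, 842, 41]);
translate([76, 76, 0]) cylinder(h = 684, r = 29);
translate([1410, 76, 0]) cylinder(h = 684, r = 29);
translate([76, 766, 0]) cylinder(h = 684, r = 29);
translate([1410, 766, 0]) cylinder(h = 684, r = 29);
translate([589, -362, 0]) {
  translate([0, 0, 363]) cube([308, 272, 35]);
  cube([42, 42, 363]);
  translate([266, 0, 0]) cube([42, 42, 363]);
  translate([0, 230, 0]) cube([42, 42, 363]);
  translate([266, 230, 0]) cube([42, 42, 363]);
}
translate([-398, 285, 0]) {
  translate([0, 0, 363]) cube([308, 272, 35]);
  cube([42, 42, 363]);
  translate([266, 0, 0]) cube([42, 42, 363]);
  translate([0, 230, 0]) cube([42, 42, 363]);
  translate([266, 230, 0]) cube([42, 42, 363]);
}
translate([1576, 285, 0]) {
  translate([0, 0, 363]) cube([308, 272, 35]);
  cube([42, 42, 363]);
  translate([266, 0, 0]) cube([42, 42, 363]);
  translate([0, 230, 0]) cube([42, 42, 363]);
  translate([266, 230, 0]) cube([42, 42, 363]);
}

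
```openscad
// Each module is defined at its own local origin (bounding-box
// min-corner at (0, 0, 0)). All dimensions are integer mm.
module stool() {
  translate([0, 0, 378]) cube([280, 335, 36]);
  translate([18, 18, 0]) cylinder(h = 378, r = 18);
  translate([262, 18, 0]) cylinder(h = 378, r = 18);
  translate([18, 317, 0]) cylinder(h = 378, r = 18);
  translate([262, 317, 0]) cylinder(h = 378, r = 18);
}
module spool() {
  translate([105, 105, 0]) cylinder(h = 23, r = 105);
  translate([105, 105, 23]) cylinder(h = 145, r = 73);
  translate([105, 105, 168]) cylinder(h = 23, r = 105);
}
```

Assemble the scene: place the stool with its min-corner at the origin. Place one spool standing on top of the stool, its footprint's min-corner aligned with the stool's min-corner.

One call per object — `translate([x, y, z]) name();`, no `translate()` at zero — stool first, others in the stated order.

stool();
translate([0, 0, 414]) spool();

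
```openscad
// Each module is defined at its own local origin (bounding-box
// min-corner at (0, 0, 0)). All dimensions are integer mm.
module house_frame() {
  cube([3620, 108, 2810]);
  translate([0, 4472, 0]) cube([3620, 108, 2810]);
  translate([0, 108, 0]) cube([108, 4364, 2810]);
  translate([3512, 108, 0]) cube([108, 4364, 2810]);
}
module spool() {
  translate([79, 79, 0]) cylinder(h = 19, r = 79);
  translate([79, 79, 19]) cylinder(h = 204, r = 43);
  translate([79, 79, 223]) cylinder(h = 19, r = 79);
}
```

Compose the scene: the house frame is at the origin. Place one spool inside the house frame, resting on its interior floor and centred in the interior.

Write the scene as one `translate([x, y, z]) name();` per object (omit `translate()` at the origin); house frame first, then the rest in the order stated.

house_frame();
translate([1731, 2211, 0]) spool();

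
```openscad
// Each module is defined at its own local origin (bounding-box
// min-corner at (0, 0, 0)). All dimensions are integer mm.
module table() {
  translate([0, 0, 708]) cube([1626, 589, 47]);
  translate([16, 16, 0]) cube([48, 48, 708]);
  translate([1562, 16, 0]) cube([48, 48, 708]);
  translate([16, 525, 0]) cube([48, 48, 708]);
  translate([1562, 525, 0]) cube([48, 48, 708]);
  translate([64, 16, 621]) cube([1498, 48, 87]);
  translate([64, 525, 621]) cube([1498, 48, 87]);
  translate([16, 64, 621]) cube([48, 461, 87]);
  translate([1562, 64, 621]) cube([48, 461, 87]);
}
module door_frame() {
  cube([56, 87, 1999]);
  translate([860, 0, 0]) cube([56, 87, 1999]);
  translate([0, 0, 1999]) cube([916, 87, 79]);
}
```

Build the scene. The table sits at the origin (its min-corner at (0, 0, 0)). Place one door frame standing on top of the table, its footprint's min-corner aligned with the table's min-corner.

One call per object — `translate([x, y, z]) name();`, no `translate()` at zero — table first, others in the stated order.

table();
translate([0, 0, 755]) door_frame();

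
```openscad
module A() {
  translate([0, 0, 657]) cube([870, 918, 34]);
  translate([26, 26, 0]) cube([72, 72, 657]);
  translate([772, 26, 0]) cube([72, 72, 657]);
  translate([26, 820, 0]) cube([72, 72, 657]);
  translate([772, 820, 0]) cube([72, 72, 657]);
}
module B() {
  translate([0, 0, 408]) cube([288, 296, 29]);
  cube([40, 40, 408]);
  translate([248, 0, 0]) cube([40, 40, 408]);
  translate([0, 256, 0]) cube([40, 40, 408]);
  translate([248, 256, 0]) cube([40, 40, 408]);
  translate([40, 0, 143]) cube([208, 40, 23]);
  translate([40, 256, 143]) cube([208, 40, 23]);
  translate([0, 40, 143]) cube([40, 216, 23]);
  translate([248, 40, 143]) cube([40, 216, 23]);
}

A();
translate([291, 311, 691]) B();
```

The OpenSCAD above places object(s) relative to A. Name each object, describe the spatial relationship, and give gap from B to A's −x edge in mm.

The stool's min-x is at 291; the table's min-x is 0; gap = 291 mm.

A is a table. B is a stool. The stool is on top of the table, centred. The gap from the stool to the table's −x edge is 291 mm.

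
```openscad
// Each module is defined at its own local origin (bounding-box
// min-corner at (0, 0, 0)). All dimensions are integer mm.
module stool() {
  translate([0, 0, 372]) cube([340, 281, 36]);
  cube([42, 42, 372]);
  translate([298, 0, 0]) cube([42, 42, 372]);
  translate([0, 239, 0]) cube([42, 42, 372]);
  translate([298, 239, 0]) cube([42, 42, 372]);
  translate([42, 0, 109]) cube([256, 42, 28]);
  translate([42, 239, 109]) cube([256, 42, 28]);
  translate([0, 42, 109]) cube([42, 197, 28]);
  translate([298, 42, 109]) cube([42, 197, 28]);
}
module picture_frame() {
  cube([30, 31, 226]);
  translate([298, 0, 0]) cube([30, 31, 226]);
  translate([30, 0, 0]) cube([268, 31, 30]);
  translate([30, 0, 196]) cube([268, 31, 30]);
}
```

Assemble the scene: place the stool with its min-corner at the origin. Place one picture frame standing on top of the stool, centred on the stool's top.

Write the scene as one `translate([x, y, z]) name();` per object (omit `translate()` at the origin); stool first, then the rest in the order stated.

stool();
translate([6, 125, 408]) picture_frame();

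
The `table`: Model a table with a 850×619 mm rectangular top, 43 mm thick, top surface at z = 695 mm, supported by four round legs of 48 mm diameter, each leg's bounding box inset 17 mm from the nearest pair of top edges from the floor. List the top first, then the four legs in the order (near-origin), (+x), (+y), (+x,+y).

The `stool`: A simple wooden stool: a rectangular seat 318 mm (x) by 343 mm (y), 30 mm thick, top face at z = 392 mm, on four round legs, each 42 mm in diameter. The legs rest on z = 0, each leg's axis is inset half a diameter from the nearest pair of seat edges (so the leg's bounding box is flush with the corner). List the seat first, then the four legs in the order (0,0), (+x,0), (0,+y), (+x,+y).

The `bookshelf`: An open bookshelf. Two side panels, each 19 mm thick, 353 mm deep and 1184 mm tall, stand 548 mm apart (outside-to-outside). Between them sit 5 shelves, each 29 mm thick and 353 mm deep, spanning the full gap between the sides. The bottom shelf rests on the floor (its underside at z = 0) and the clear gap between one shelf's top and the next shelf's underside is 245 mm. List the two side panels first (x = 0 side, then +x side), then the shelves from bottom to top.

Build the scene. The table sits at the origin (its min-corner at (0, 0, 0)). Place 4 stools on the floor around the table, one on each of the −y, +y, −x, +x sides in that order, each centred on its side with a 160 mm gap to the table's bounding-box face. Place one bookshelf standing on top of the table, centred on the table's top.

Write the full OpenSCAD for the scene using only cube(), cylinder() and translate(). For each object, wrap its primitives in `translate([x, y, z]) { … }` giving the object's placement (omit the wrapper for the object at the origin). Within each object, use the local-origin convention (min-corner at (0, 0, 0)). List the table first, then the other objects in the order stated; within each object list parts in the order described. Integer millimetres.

translate([0, 0, 652]) cube([850, 619, 43]);
translate([41, 41, 0]) cylinder(h = 652, r = 24);
translate([809, 41, 0]) cylinder(h = 652, r = 24);
translate([41, 578, 0]) cylinder(h = 652, r = 24);
translate([809, 578, 0]) cylinder(h = 652, r = 24);
translate([266, -503, 0]) {
  translate([0, 0, 362]) cube([318, 343, 30]);
  translate([21, 21, 0]) cylinder(h = 362, r = 21);
  translate([297, 21, 0]) cylinder(h = 362, r = 21);
  translate([21, 322, 0]) cylinder(h = 362, r = 21);
  translate([297, 322, 0]) cylinder(h = 362, r = 21);
}
translate([266, 779, 0]) {
  translate([0, 0, 362]) cube([318, 343, 30]);
  translate([21, 21, 0]) cylinder(h = 362, r = 21);
  translate([297, 21, 0]) cylinder(h = 362, r = 21);
  translate([21, 322, 0]) cylinder(h = 362, r = 21);
  translate([297, 322, 0]) cylinder(h = 362, r = 21);
}
translate([-478, 138, 0]) {
  translate([0, 0, 362]) cube([318, 343, 30]);
  translate([21, 21, 0]) cylinder(h = 362, r = 21);
  translate([297, 21, 0]) cylinder(h = 362, r = 21);
  translate([21, 322, 0]) cylinder(h = 362, r = 21);
  translate([297, 322, 0]) cylinder(h = 362, r = 21);
}
translate([1010, 138, 0]) {
  translate([0, 0, 362]) cube([318, 343, 30]);
  translate([21, 21, 0]) cylinder(h = 362, r = 21);
  translate([297, 21, 0]) cylinder(h = 362, r = 21);
  translate([21, 322, 0]) cylinder(h = 362, r = 21);
  translate([297, 322, 0]) cylinder(h = 362, r = 21);
}
translate([151, 133, 695]) {
  cube([19, 353, 1184]);
  translate([529, 0, 0]) cube([19, 353, 1184]);
  translate([19, 0, 0]) cube([510, 353, 29]);
  translate([19, 0, 274]) cube([510, 353, 29]);
  translate([19, 0, 548]) cube([510, 353, 29]);
  translate([19, 0, 822]) cube([510, 353, 29]);
  translate([19, 0, 1096]) cube([510, 353, 29]);
}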